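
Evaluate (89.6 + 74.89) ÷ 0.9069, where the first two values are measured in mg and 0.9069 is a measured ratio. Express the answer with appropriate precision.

181.4 mg

89.6 mg + 74.89 mg = 164.49 mg; the sum is limited to 1 decimal place (4 s.f.).
Carrying full precision, 164.49 ÷ 0.9069 = 181.376116441… mg; 0.9069 has 4 s.f., so the result keeps min(4, 4) = 4 s.f.
Rounded to 4 significant figures: 181.4 mg.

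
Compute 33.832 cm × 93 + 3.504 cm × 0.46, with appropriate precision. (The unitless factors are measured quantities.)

33.832 × 93 = 3146.376 → 3.1 × 10^3 cm (2 s.f., last digit at the 10^2 place).
3.504 × 0.46 = 1.61184 → 1.6 cm (2 s.f., last digit at the 10^-1 place).
Sum: 3147.98784 cm; keep the coarser place, 10^2.
Result: 3.1 × 10^3 cm.

3.1 × 10^3 cm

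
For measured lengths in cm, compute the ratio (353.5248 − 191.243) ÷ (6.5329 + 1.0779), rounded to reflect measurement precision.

353.5248 − 191.243 = 162.2818, limited to 3 d.p. → 6 s.f.; 6.5329 + 1.0779 = 7.6108, limited to 4 d.p. → 5 s.f.
Carrying full precision, 162.2818 ÷ 7.6108 = 21.3225679298…; keep min(6, 5) = 5 s.f.
Rounded to 5 significant figures: 21.323.

21.323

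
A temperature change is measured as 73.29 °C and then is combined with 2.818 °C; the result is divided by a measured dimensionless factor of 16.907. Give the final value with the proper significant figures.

73.29 °C + 2.818 °C = 76.108 °C; the sum is limited to 2 decimal places (4 s.f.).
Carrying full precision, 76.108 ÷ 16.907 = 4.50156739812… °C; 16.907 has 5 s.f., so the result keeps min(4, 5) = 4 s.f.
Rounded to 4 significant figures: 4.502 °C.

4.502 °C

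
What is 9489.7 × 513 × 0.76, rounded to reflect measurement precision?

9489.7 × 513 × 0.76 = 3699844.236
Multiplication/division keeps the fewest significant figures: 9489.7 → 5 s.f., 513 → 3 s.f., 0.76 → 2 s.f.; limit is 2.
Rounded to 2 significant figures: 3.7 × 10⁶.

3.7 × 10⁶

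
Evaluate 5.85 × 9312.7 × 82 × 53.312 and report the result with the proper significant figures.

5.85 × 9312.7 × 82 × 53.312 = 238160814.353…
Multiplication/division keeps the fewest significant figures: 5.85 → 3 s.f., 9312.7 → 5 s.f., 82 → 2 s.f., 53.312 → 5 s.f.; limit is 2.
Rounded to 2 significant figures: 2.4 × 10⁸.

2.4 × 10⁸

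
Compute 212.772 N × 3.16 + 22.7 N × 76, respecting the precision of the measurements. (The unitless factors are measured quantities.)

212.772 × 3.16 = 672.35952 → 672 N (3 s.f., last digit at the 10^0 place).
22.7 × 76 = 1725.2 → 1.7 × 10³ N (2 s.f., last digit at the 10^2 place).
Sum: 2397.55952 N; keep the coarser place, 10^2.
Result: 2.4 × 10³ N.

2.4 × 10³ N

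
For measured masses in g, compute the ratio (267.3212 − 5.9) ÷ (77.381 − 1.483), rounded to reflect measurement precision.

267.3212 − 5.9 = 261.4212, limited to 1 d.p. → 4 s.f.; 77.381 − 1.483 = 75.898, limited to 3 d.p. → 5 s.f.
Carrying full precision, 261.4212 ÷ 75.898 = 3.44437534586…; keep min(4, 5) = 4 s.f.
Rounded to 4 significant figures: 3.444.

3.444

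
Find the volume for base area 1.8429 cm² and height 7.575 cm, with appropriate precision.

volume = 1.8429 cm² × 7.575 cm = 13.9599675 cm³.
1.8429 has 5 significant figures; 7.575 has 4.
Division/multiplication keeps the fewest: 4 significant figures.
Rounded: 13.96 cm³.

13.96 cm³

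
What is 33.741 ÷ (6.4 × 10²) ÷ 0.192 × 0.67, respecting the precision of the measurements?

33.741 ÷ (6.4 × 10²) ÷ 0.192 × 0.67 = 0.183971923828…
Multiplication/division keeps the fewest significant figures: 33.741 → 5 s.f., 6.4 × 10² → 2 s.f., 0.192 → 3 s.f., 0.67 → 2 s.f.; limit is 2.
Rounded to 2 significant figures: 0.18.

0.18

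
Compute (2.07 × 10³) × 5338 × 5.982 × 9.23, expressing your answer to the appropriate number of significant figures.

(2.07 × 10³) × 5338 × 5.982 × 9.23 = 610094380.288…
Multiplication/division keeps the fewest significant figures: 2.07 × 10³ → 3 s.f., 5338 → 4 s.f., 5.982 → 4 s.f., 9.23 → 3 s.f.; limit is 3.
Rounded to 3 significant figures: 6.10 × 10⁸.

6.10 × 10⁸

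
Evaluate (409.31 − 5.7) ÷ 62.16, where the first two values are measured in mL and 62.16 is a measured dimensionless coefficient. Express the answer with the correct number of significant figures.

409.31 mL − 5.7 mL = 403.61 mL; the difference is limited to 1 decimal place (4 s.f.).
Carrying full precision, 403.61 ÷ 62.16 = 6.49308236808… mL; 62.16 has 4 s.f., so the result keeps min(4, 4) = 4 s.f.
Rounded to 4 significant figures: 6.493 mL.

6.493 mL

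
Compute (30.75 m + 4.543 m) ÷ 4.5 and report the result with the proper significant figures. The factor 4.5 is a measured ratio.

7.8 m

30.75 m + 4.543 m = 35.293 m; the sum is limited to 2 decimal places (4 s.f.).
Carrying full precision, 35.293 ÷ 4.5 = 7.84288888889… m; 4.5 has 2 s.f., so the result keeps min(4, 2) = 2 s.f.
Rounded to 2 significant figures: 7.8 m.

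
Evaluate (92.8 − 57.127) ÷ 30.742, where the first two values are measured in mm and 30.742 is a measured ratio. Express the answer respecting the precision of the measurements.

1.16 mm

92.8 mm − 57.127 mm = 35.673 mm; the difference is limited to 1 decimal place (3 s.f.).
Carrying full precision, 35.673 ÷ 30.742 = 1.16039945352… mm; 30.742 has 5 s.f., so the result keeps min(3, 5) = 3 s.f.
Rounded to 3 significant figures: 1.16 mm.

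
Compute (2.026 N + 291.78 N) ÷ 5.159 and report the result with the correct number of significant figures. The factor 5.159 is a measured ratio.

2.026 N + 291.78 N = 293.806 N; the sum is limited to 2 decimal places (5 s.f.).
Carrying full precision, 293.806 ÷ 5.159 = 56.9501841442… N; 5.159 has 4 s.f., so the result keeps min(5, 4) = 4 s.f.
Rounded to 4 significant figures: 56.95 N.

56.95 N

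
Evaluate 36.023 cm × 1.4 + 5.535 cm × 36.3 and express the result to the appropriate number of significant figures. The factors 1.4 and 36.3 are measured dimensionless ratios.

36.023 × 1.4 = 50.4322 → 5.0 × 10¹ cm (2 s.f., last digit at the 10^0 place).
5.535 × 36.3 = 200.9205 → 2.01 × 10² cm (3 s.f., last digit at the 10^0 place).
Sum: 251.3527 cm; keep the coarser place, 10^0.
Result: 251 cm.

251 cm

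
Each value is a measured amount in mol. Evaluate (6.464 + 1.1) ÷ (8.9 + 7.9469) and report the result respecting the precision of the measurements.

0.45

6.464 + 1.1 = 7.564, limited to 1 d.p. → 2 s.f.; 8.9 + 7.9469 = 16.8469, limited to 1 d.p. → 3 s.f.
Carrying full precision, 7.564 ÷ 16.8469 = 0.448984679674…; keep min(2, 3) = 2 s.f.
Rounded to 2 significant figures: 0.45.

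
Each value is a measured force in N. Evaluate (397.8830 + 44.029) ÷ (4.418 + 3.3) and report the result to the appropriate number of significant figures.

57

397.8830 + 44.029 = 441.9120, limited to 3 d.p. → 6 s.f.; 4.418 + 3.3 = 7.718, limited to 1 d.p. → 2 s.f.
Carrying full precision, 441.9120 ÷ 7.718 = 57.2573205494…; keep min(6, 2) = 2 s.f.
Rounded to 2 significant figures: 57.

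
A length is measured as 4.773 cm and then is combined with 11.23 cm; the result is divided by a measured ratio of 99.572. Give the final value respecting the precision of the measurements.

4.773 cm + 11.23 cm = 16.003 cm; the sum is limited to 2 decimal places (4 s.f.).
Carrying full precision, 16.003 ÷ 99.572 = 0.160717872494… cm; 99.572 has 5 s.f., so the result keeps min(4, 5) = 4 s.f.
Rounded to 4 significant figures: 0.1607 cm.

0.1607 cm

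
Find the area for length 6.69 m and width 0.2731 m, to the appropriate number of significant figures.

area = 6.69 m × 0.2731 m = 1.827039 m².
6.69 has 3 significant figures; 0.2731 has 4.
Division/multiplication keeps the fewest: 3 significant figures.
Rounded: 1.83 m².

1.83 m²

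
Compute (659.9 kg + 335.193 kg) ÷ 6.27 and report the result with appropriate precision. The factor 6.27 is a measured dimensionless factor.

659.9 kg + 335.193 kg = 995.093 kg; the sum is limited to 1 decimal place (4 s.f.).
Carrying full precision, 995.093 ÷ 6.27 = 158.707017544… kg; 6.27 has 3 s.f., so the result keeps min(4, 3) = 3 s.f.
Rounded to 3 significant figures: 159 kg.

159 kg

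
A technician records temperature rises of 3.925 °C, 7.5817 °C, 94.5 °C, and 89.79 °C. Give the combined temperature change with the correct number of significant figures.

195.8 °C

3.925 °C + 7.5817 °C + 94.5 °C + 89.79 °C = 195.7967 °C.
Addition/subtraction keeps the fewest decimal places: 3.925 → 3 decimal places, 7.5817 → 4 decimal places, 94.5 → 1 decimal place, 89.79 → 2 decimal places; limit is 1.
Rounded to 1 decimal place: 195.8 °C.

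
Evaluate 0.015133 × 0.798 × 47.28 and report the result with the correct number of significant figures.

0.571

0.015133 × 0.798 × 47.28 = 0.57095961552
Multiplication/division keeps the fewest significant figures: 0.015133 → 5 s.f., 0.798 → 3 s.f., 47.28 → 4 s.f.; limit is 3.
Rounded to 3 significant figures: 0.571.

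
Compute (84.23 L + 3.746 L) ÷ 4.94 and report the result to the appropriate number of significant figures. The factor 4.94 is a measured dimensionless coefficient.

84.23 L + 3.746 L = 87.976 L; the sum is limited to 2 decimal places (4 s.f.).
Carrying full precision, 87.976 ÷ 4.94 = 17.8089068826… L; 4.94 has 3 s.f., so the result keeps min(4, 3) = 3 s.f.
Rounded to 3 significant figures: 17.8 L.

17.8 L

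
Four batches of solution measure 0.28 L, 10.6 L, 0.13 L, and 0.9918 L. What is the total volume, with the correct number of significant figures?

0.28 L + 10.6 L + 0.13 L + 0.9918 L = 12.0018 L.
Addition/subtraction keeps the fewest decimal places: 0.28 → 2 decimal places, 10.6 → 1 decimal place, 0.13 → 2 decimal places, 0.9918 → 4 decimal places; limit is 1.
Rounded to 1 decimal place: 12.0 L.

12.0 L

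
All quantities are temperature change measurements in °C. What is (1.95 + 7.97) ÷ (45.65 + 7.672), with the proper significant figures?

0.186

1.95 + 7.97 = 9.92, limited to 2 d.p. → 3 s.f.; 45.65 + 7.672 = 53.322, limited to 2 d.p. → 4 s.f.
Carrying full precision, 9.92 ÷ 53.322 = 0.186039533401…; keep min(3, 4) = 3 s.f.
Rounded to 3 significant figures: 0.186.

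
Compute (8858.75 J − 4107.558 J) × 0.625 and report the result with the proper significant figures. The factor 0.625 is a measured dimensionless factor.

8858.75 J − 4107.558 J = 4751.192 J; the difference is limited to 2 decimal places (6 s.f.).
Carrying full precision, 4751.192 × 0.625 = 2969.495 J; 0.625 has 3 s.f., so the result keeps min(6, 3) = 3 s.f.
Rounded to 3 significant figures: 2.97 × 10³ J.

2.97 × 10³ J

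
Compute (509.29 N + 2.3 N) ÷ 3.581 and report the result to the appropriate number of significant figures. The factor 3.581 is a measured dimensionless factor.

509.29 N + 2.3 N = 511.59 N; the sum is limited to 1 decimal place (4 s.f.).
Carrying full precision, 511.59 ÷ 3.581 = 142.862328958… N; 3.581 has 4 s.f., so the result keeps min(4, 4) = 4 s.f.
Rounded to 4 significant figures: 1.429 × 10² N.

1.429 × 10² N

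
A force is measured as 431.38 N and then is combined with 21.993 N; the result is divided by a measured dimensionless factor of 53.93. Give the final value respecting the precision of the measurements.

431.38 N + 21.993 N = 453.373 N; the sum is limited to 2 decimal places (5 s.f.).
Carrying full precision, 453.373 ÷ 53.93 = 8.40669386241… N; 53.93 has 4 s.f., so the result keeps min(5, 4) = 4 s.f.
Rounded to 4 significant figures: 8.407 N.

8.407 N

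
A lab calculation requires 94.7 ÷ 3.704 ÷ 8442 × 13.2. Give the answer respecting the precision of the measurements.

0.0400

94.7 ÷ 3.704 ÷ 8442 × 13.2 = 0.0399767592153…
Multiplication/division keeps the fewest significant figures: 94.7 → 3 s.f., 3.704 → 4 s.f., 8442 → 4 s.f., 13.2 → 3 s.f.; limit is 3.
Rounded to 3 significant figures: 0.0400.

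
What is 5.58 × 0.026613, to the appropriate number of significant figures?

5.58 × 0.026613 = 0.14850054
Multiplication/division keeps the fewest significant figures: 5.58 → 3 s.f., 0.026613 → 5 s.f.; limit is 3.
Rounded to 3 significant figures: 0.149.

0.149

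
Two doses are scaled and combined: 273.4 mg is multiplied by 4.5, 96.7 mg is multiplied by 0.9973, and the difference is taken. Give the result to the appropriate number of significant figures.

273.4 × 4.5 = 1230.3 → 1.2 × 10^3 mg (2 s.f., last digit at the 10^2 place).
96.7 × 0.9973 = 96.43891 → 96.4 mg (3 s.f., last digit at the 10^-1 place).
Difference: 1133.86109 mg; keep the coarser place, 10^2.
Result: 1.1 × 10^3 mg.

1.1 × 10^3 mg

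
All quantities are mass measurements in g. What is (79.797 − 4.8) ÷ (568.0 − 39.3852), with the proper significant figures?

79.797 − 4.8 = 74.997, limited to 1 d.p. → 3 s.f.; 568.0 − 39.3852 = 528.6148, limited to 1 d.p. → 4 s.f.
Carrying full precision, 74.997 ÷ 528.6148 = 0.141874574832…; keep min(3, 4) = 3 s.f.
Rounded to 3 significant figures: 1.42 × 10^-1.

1.42 × 10^-1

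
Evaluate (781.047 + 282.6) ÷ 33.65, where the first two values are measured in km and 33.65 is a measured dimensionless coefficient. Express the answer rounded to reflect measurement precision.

781.047 km + 282.6 km = 1063.647 km; the sum is limited to 1 decimal place (5 s.f.).
Carrying full precision, 1063.647 ÷ 33.65 = 31.6091233284… km; 33.65 has 4 s.f., so the result keeps min(5, 4) = 4 s.f.
Rounded to 4 significant figures: 31.61 km.

31.61 km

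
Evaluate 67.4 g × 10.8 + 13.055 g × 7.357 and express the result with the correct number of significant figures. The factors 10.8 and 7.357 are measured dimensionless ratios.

824 g

67.4 × 10.8 = 727.92 → 728 g (3 s.f., last digit at the 10^0 place).
13.055 × 7.357 = 96.045635 → 96.05 g (4 s.f., last digit at the 10^-2 place).
Sum: 823.965635 g; keep the coarser place, 10^0.
Result: 824 g.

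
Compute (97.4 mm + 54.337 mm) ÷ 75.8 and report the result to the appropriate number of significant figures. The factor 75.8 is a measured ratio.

2.00 mm

97.4 mm + 54.337 mm = 151.737 mm; the sum is limited to 1 decimal place (4 s.f.).
Carrying full precision, 151.737 ÷ 75.8 = 2.00180738786… mm; 75.8 has 3 s.f., so the result keeps min(4, 3) = 3 s.f.
Rounded to 3 significant figures: 2.00 mm.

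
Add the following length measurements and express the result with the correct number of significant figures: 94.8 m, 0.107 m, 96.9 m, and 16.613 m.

208.4 m

94.8 m + 0.107 m + 96.9 m + 16.613 m = 208.420 m.
Addition/subtraction keeps the fewest decimal places: 94.8 → 1 decimal place, 0.107 → 3 decimal places, 96.9 → 1 decimal place, 16.613 → 3 decimal places; limit is 1.
Rounded to 1 decimal place: 208.4 m.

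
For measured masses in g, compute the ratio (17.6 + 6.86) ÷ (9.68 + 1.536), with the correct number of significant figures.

2.18

17.6 + 6.86 = 24.46, limited to 1 d.p. → 3 s.f.; 9.68 + 1.536 = 11.216, limited to 2 d.p. → 4 s.f.
Carrying full precision, 24.46 ÷ 11.216 = 2.18081312411…; keep min(3, 4) = 3 s.f.
Rounded to 3 significant figures: 2.18.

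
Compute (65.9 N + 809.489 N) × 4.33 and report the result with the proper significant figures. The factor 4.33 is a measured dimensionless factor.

3.79 × 10³ N

65.9 N + 809.489 N = 875.389 N; the sum is limited to 1 decimal place (4 s.f.).
Carrying full precision, 875.389 × 4.33 = 3790.43437 N; 4.33 has 3 s.f., so the result keeps min(4, 3) = 3 s.f.
Rounded to 3 significant figures: 3.79 × 10³ N.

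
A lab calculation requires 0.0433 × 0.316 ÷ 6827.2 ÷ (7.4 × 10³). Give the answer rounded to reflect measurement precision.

2.7 × 10⁻¹⁰

0.0433 × 0.316 ÷ 6827.2 ÷ (7.4 × 10³) = 2.7083240963 × 10^-10…
Multiplication/division keeps the fewest significant figures: 0.0433 → 3 s.f., 0.316 → 3 s.f., 6827.2 → 5 s.f., 7.4 × 10³ → 2 s.f.; limit is 2.
Rounded to 2 significant figures: 2.7 × 10⁻¹⁰.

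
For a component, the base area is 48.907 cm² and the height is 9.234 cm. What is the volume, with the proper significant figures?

volume = 48.907 cm² × 9.234 cm = 451.607238 cm³.
48.907 has 5 significant figures; 9.234 has 4.
Division/multiplication keeps the fewest: 4 significant figures.
Rounded: 451.6 cm³.

451.6 cm³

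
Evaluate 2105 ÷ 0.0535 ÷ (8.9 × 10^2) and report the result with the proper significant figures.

2105 ÷ 0.0535 ÷ (8.9 × 10^2) = 44.2087577444…
Multiplication/division keeps the fewest significant figures: 2105 → 4 s.f., 0.0535 → 3 s.f., 8.9 × 10^2 → 2 s.f.; limit is 2.
Rounded to 2 significant figures: 44.

44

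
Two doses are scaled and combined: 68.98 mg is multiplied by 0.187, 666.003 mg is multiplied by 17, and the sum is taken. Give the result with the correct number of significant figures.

1.1 × 10⁴ mg

68.98 × 0.187 = 12.89926 → 12.9 mg (3 s.f., last digit at the 10^-1 place).
666.003 × 17 = 11322.051 → 1.1 × 10⁴ mg (2 s.f., last digit at the 10^3 place).
Sum: 11334.95026 mg; keep the coarser place, 10^3.
Result: 1.1 × 10⁴ mg.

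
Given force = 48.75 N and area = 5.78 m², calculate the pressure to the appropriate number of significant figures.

8.43 Pa

pressure = 48.75 N ÷ 5.78 m² = 8.43425605536… Pa.
48.75 has 4 significant figures; 5.78 has 3.
Division/multiplication keeps the fewest: 3 significant figures.
Rounded: 8.43 Pa.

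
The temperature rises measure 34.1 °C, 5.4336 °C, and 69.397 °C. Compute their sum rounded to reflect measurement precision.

108.9 °C

34.1 °C + 5.4336 °C + 69.397 °C = 108.9306 °C.
Addition/subtraction keeps the fewest decimal places: 34.1 → 1 decimal place, 5.4336 → 4 decimal places, 69.397 → 3 decimal places; limit is 1.
Rounded to 1 decimal place: 108.9 °C.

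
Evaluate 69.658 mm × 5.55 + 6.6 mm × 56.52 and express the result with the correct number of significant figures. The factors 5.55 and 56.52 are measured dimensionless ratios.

7.6 × 10^2 mm

69.658 × 5.55 = 386.6019 → 387 mm (3 s.f., last digit at the 10^0 place).
6.6 × 56.52 = 373.032 → 3.7 × 10^2 mm (2 s.f., last digit at the 10^1 place).
Sum: 759.6339 mm; keep the coarser place, 10^1.
Result: 7.6 × 10^2 mm.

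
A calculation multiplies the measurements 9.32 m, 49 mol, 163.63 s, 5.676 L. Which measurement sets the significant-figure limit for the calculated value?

9.32 m → 3 s.f.; 49 mol → 2 s.f.; 163.63 s → 5 s.f.; 5.676 L → 4 s.f.
The fewest is 2 significant figures, from 49 mol.

49 mol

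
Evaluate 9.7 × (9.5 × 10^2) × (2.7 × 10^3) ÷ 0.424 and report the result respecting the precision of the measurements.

9.7 × (9.5 × 10^2) × (2.7 × 10^3) ÷ 0.424 = 58680424.5283…
Multiplication/division keeps the fewest significant figures: 9.7 → 2 s.f., 9.5 × 10^2 → 2 s.f., 2.7 × 10^3 → 2 s.f., 0.424 → 3 s.f.; limit is 2.
Rounded to 2 significant figures: 5.9 × 10^7.

5.9 × 10^7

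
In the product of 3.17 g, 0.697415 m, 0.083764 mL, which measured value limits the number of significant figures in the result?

3.17 g → 3 s.f.; 0.697415 m → 6 s.f.; 0.083764 mL → 5 s.f.
The fewest is 3 significant figures, from 3.17 g.

3.17 g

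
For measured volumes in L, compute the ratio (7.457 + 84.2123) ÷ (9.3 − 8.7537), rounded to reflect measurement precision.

2 × 10^2

7.457 + 84.2123 = 91.6693, limited to 3 d.p. → 5 s.f.; 9.3 − 8.7537 = 0.5463, limited to 1 d.p. → 1 s.f.
Carrying full precision, 91.6693 ÷ 0.5463 = 167.800292879…; keep min(5, 1) = 1 s.f.
Rounded to 1 significant figure: 2 × 10^2.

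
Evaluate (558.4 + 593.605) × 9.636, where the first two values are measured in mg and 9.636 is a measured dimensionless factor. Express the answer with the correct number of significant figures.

558.4 mg + 593.605 mg = 1152.005 mg; the sum is limited to 1 decimal place (5 s.f.).
Carrying full precision, 1152.005 × 9.636 = 11100.72018 mg; 9.636 has 4 s.f., so the result keeps min(5, 4) = 4 s.f.
Rounded to 4 significant figures: 1.110 × 10⁴ mg.

1.110 × 10⁴ mg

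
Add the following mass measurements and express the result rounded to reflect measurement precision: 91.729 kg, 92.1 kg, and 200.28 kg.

91.729 kg + 92.1 kg + 200.28 kg = 384.109 kg.
Addition/subtraction keeps the fewest decimal places: 91.729 → 3 decimal places, 92.1 → 1 decimal place, 200.28 → 2 decimal places; limit is 1.
Rounded to 1 decimal place: 384.1 kg.

384.1 kg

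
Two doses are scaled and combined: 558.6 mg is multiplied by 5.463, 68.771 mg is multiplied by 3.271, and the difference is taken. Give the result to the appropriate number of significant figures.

2827 mg

558.6 × 5.463 = 3051.6318 → 3052 mg (4 s.f., last digit at the 10^0 place).
68.771 × 3.271 = 224.949941 → 224.9 mg (4 s.f., last digit at the 10^-1 place).
Difference: 2826.681859 mg; keep the coarser place, 10^0.
Result: 2827 mg.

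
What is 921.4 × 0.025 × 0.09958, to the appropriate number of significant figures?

921.4 × 0.025 × 0.09958 = 2.2938253
Multiplication/division keeps the fewest significant figures: 921.4 → 4 s.f., 0.025 → 2 s.f., 0.09958 → 4 s.f.; limit is 2.
Rounded to 2 significant figures: 2.3.

2.3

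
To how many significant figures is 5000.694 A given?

7

5000.694: zeros between nonzero digits are significant.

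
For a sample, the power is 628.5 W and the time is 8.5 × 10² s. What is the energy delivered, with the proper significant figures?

energy delivered = 628.5 W × 8.5 × 10² s = 534225 J.
628.5 has 4 significant figures; 8.5 × 10² has 2.
Division/multiplication keeps the fewest: 2 significant figures.
Rounded: 5.3 × 10⁵ J.

5.3 × 10⁵ J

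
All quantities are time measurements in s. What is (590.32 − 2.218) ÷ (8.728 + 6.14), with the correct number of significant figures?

39.55

590.32 − 2.218 = 588.102, limited to 2 d.p. → 5 s.f.; 8.728 + 6.14 = 14.868, limited to 2 d.p. → 4 s.f.
Carrying full precision, 588.102 ÷ 14.868 = 39.5548829701…; keep min(5, 4) = 4 s.f.
Rounded to 4 significant figures: 39.55.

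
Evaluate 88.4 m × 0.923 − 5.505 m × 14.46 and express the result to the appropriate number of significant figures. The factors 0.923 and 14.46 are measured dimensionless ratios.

2.0 m

88.4 × 0.923 = 81.5932 → 81.6 m (3 s.f., last digit at the 10^-1 place).
5.505 × 14.46 = 79.6023 → 79.60 m (4 s.f., last digit at the 10^-2 place).
Difference: 1.9909 m; keep the coarser place, 10^-1.
Result: 2.0 m.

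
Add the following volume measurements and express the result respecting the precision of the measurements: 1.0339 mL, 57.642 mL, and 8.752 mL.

1.0339 mL + 57.642 mL + 8.752 mL = 67.4279 mL.
Addition/subtraction keeps the fewest decimal places: 1.0339 → 4 decimal places, 57.642 → 3 decimal places, 8.752 → 3 decimal places; limit is 3.
Rounded to 3 decimal places: 67.428 mL.

67.428 mL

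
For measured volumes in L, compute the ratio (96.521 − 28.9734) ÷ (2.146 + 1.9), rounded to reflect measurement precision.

96.521 − 28.9734 = 67.5476, limited to 3 d.p. → 5 s.f.; 2.146 + 1.9 = 4.046, limited to 1 d.p. → 2 s.f.
Carrying full precision, 67.5476 ÷ 4.046 = 16.6949085517…; keep min(5, 2) = 2 s.f.
Rounded to 2 significant figures: 17.

17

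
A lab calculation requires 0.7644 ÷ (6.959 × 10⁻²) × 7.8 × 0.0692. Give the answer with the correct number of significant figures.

0.7644 ÷ (6.959 × 10⁻²) × 7.8 × 0.0692 = 5.92890564736…
Multiplication/division keeps the fewest significant figures: 0.7644 → 4 s.f., 6.959 × 10⁻² → 4 s.f., 7.8 → 2 s.f., 0.0692 → 3 s.f.; limit is 2.
Rounded to 2 significant figures: 5.9.

5.9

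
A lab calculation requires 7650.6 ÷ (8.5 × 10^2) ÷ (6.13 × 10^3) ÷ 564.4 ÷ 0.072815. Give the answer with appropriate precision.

3.6 × 10^-5

7650.6 ÷ (8.5 × 10^2) ÷ (6.13 × 10^3) ÷ 564.4 ÷ 0.072815 = 0.0000357279614366…
Multiplication/division keeps the fewest significant figures: 7650.6 → 5 s.f., 8.5 × 10^2 → 2 s.f., 6.13 × 10^3 → 3 s.f., 564.4 → 4 s.f., 0.072815 → 5 s.f.; limit is 2.
Rounded to 2 significant figures: 3.6 × 10^-5.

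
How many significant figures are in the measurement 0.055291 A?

5

0.055291: leading zeros are not significant.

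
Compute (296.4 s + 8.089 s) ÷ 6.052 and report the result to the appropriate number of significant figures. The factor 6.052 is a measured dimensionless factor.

296.4 s + 8.089 s = 304.489 s; the sum is limited to 1 decimal place (4 s.f.).
Carrying full precision, 304.489 ÷ 6.052 = 50.3121282221… s; 6.052 has 4 s.f., so the result keeps min(4, 4) = 4 s.f.
Rounded to 4 significant figures: 50.31 s.

50.31 s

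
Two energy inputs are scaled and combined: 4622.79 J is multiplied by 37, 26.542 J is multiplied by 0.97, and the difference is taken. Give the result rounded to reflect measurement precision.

4622.79 × 37 = 171043.23 → 1.7 × 10⁵ J (2 s.f., last digit at the 10^4 place).
26.542 × 0.97 = 25.74574 → 26 J (2 s.f., last digit at the 10^0 place).
Difference: 171017.48426 J; keep the coarser place, 10^4.
Result: 1.7 × 10⁵ J.

1.7 × 10⁵ J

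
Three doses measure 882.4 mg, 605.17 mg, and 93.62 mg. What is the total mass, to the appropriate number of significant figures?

1.5812 × 10^3 mg

882.4 mg + 605.17 mg + 93.62 mg = 1581.19 mg.
Addition/subtraction keeps the fewest decimal places: 882.4 → 1 decimal place, 605.17 → 2 decimal places, 93.62 → 2 decimal places; limit is 1.
Rounded to 1 decimal place: 1.5812 × 10^3 mg.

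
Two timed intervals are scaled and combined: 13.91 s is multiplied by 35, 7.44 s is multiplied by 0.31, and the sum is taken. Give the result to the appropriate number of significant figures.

13.91 × 35 = 486.85 → 4.9 × 10^2 s (2 s.f., last digit at the 10^1 place).
7.44 × 0.31 = 2.3064 → 2.3 s (2 s.f., last digit at the 10^-1 place).
Sum: 489.1564 s; keep the coarser place, 10^1.
Result: 4.9 × 10^2 s.

4.9 × 10^2 s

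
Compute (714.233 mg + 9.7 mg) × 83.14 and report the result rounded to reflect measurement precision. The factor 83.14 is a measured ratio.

6.019 × 10⁴ mg

714.233 mg + 9.7 mg = 723.933 mg; the sum is limited to 1 decimal place (4 s.f.).
Carrying full precision, 723.933 × 83.14 = 60187.78962 mg; 83.14 has 4 s.f., so the result keeps min(4, 4) = 4 s.f.
Rounded to 4 significant figures: 6.019 × 10⁴ mg.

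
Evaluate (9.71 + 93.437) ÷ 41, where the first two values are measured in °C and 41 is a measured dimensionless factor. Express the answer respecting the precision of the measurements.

2.5 °C

9.71 °C + 93.437 °C = 103.147 °C; the sum is limited to 2 decimal places (5 s.f.).
Carrying full precision, 103.147 ÷ 41 = 2.5157804878… °C; 41 has 2 s.f., so the result keeps min(5, 2) = 2 s.f.
Rounded to 2 significant figures: 2.5 °C.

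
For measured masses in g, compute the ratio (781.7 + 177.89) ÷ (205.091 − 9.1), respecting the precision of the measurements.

4.896

781.7 + 177.89 = 959.59, limited to 1 d.p. → 4 s.f.; 205.091 − 9.1 = 195.991, limited to 1 d.p. → 4 s.f.
Carrying full precision, 959.59 ÷ 195.991 = 4.8960921675…; keep min(4, 4) = 4 s.f.
Rounded to 4 significant figures: 4.896.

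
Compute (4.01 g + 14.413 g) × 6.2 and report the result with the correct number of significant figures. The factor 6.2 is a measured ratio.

4.01 g + 14.413 g = 18.423 g; the sum is limited to 2 decimal places (4 s.f.).
Carrying full precision, 18.423 × 6.2 = 114.2226 g; 6.2 has 2 s.f., so the result keeps min(4, 2) = 2 s.f.
Rounded to 2 significant figures: 1.1 × 10² g.

1.1 × 10² g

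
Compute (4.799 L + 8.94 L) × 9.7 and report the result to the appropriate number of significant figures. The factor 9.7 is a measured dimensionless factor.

1.3 × 10² L

4.799 L + 8.94 L = 13.739 L; the sum is limited to 2 decimal places (4 s.f.).
Carrying full precision, 13.739 × 9.7 = 133.2683 L; 9.7 has 2 s.f., so the result keeps min(4, 2) = 2 s.f.
Rounded to 2 significant figures: 1.3 × 10² L.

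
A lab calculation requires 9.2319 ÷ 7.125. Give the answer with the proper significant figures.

9.2319 ÷ 7.125 = 1.29570526316…
Multiplication/division keeps the fewest significant figures: 9.2319 → 5 s.f., 7.125 → 4 s.f.; limit is 4.
Rounded to 4 significant figures: 1.296.

1.296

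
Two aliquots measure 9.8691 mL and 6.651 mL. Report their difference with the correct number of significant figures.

3.218 mL

9.8691 mL − 6.651 mL = 3.2181 mL.
Addition/subtraction keeps the fewest decimal places: 9.8691 → 4 decimal places, 6.651 → 3 decimal places; limit is 3.
Rounded to 3 decimal places: 3.218 mL.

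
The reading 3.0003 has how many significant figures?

3.0003: zeros between nonzero digits are significant.

5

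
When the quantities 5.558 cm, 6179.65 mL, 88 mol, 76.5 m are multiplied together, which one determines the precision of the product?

88 mol

5.558 cm → 4 s.f.; 6179.65 mL → 6 s.f.; 88 mol → 2 s.f.; 76.5 m → 3 s.f.
The fewest is 2 significant figures, from 88 mol.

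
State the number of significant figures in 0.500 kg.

0.500: leading zeros are not significant; trailing zeros after a decimal point are significant.

3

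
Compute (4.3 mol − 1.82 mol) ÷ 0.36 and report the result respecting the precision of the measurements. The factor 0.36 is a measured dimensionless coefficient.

4.3 mol − 1.82 mol = 2.48 mol; the difference is limited to 1 decimal place (2 s.f.).
Carrying full precision, 2.48 ÷ 0.36 = 6.88888888889… mol; 0.36 has 2 s.f., so the result keeps min(2, 2) = 2 s.f.
Rounded to 2 significant figures: 6.9 mol.

6.9 mol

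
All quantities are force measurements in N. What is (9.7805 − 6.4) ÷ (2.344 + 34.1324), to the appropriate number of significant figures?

9.7805 − 6.4 = 3.3805, limited to 1 d.p. → 2 s.f.; 2.344 + 34.1324 = 36.4764, limited to 3 d.p. → 5 s.f.
Carrying full precision, 3.3805 ÷ 36.4764 = 0.0926763606058…; keep min(2, 5) = 2 s.f.
Rounded to 2 significant figures: 0.093.

0.093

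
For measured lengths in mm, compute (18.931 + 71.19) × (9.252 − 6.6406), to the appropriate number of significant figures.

18.931 + 71.19 = 90.121, limited to 2 d.p. → 4 s.f.; 9.252 − 6.6406 = 2.6114, limited to 3 d.p. → 4 s.f.
Carrying full precision, 90.121 × 2.6114 = 235.3419794; keep min(4, 4) = 4 s.f.
Rounded to 4 significant figures: 235.3 mm².

235.3 mm²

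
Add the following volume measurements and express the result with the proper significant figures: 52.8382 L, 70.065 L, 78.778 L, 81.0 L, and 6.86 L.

289.5 L

52.8382 L + 70.065 L + 78.778 L + 81.0 L + 6.86 L = 289.5412 L.
Addition/subtraction keeps the fewest decimal places: 52.8382 → 4 decimal places, 70.065 → 3 decimal places, 78.778 → 3 decimal places, 81.0 → 1 decimal place, 6.86 → 2 decimal places; limit is 1.
Rounded to 1 decimal place: 289.5 L.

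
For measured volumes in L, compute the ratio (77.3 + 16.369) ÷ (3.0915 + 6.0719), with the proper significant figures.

10.2

77.3 + 16.369 = 93.669, limited to 1 d.p. → 3 s.f.; 3.0915 + 6.0719 = 9.1634, limited to 4 d.p. → 5 s.f.
Carrying full precision, 93.669 ÷ 9.1634 = 10.2220791409…; keep min(3, 5) = 3 s.f.
Rounded to 3 significant figures: 10.2.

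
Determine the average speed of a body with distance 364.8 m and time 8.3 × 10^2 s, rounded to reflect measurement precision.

average speed = 364.8 m ÷ 8.3 × 10^2 s = 0.439518072289… m/s.
364.8 has 4 significant figures; 8.3 × 10^2 has 2.
Division/multiplication keeps the fewest: 2 significant figures.
Rounded: 4.4 × 10^-1 m/s.

4.4 × 10^-1 m/s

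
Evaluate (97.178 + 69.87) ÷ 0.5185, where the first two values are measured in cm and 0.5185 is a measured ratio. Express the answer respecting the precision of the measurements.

322.2 cm

97.178 cm + 69.87 cm = 167.048 cm; the sum is limited to 2 decimal places (5 s.f.).
Carrying full precision, 167.048 ÷ 0.5185 = 322.175506268… cm; 0.5185 has 4 s.f., so the result keeps min(5, 4) = 4 s.f.
Rounded to 4 significant figures: 322.2 cm.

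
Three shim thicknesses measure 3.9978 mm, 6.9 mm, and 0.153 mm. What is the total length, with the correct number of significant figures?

3.9978 mm + 6.9 mm + 0.153 mm = 11.0508 mm.
Addition/subtraction keeps the fewest decimal places: 3.9978 → 4 decimal places, 6.9 → 1 decimal place, 0.153 → 3 decimal places; limit is 1.
Rounded to 1 decimal place: 11.1 mm.

11.1 mm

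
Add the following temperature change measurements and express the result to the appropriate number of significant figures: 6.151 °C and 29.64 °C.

6.151 °C + 29.64 °C = 35.791 °C.
Addition/subtraction keeps the fewest decimal places: 6.151 → 3 decimal places, 29.64 → 2 decimal places; limit is 2.
Rounded to 2 decimal places: 35.79 °C.

35.79 °C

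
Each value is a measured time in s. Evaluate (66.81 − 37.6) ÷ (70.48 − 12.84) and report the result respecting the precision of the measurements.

0.507

66.81 − 37.6 = 29.21, limited to 1 d.p. → 3 s.f.; 70.48 − 12.84 = 57.64, limited to 2 d.p. → 4 s.f.
Carrying full precision, 29.21 ÷ 57.64 = 0.506766134629…; keep min(3, 4) = 3 s.f.
Rounded to 3 significant figures: 0.507.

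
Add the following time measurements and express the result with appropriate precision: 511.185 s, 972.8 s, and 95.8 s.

1579.8 s

511.185 s + 972.8 s + 95.8 s = 1579.785 s.
Addition/subtraction keeps the fewest decimal places: 511.185 → 3 decimal places, 972.8 → 1 decimal place, 95.8 → 1 decimal place; limit is 1.
Rounded to 1 decimal place: 1579.8 s.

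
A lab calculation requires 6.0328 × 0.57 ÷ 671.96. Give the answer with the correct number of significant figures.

0.0051

6.0328 × 0.57 ÷ 671.96 = 0.0051174117507…
Multiplication/division keeps the fewest significant figures: 6.0328 → 5 s.f., 0.57 → 2 s.f., 671.96 → 5 s.f.; limit is 2.
Rounded to 2 significant figures: 0.0051.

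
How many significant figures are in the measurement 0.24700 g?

5

0.24700: leading zeros are not significant; trailing zeros after a decimal point are significant.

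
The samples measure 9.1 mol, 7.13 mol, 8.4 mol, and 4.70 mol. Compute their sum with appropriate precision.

9.1 mol + 7.13 mol + 8.4 mol + 4.70 mol = 29.33 mol.
Addition/subtraction keeps the fewest decimal places: 9.1 → 1 decimal place, 7.13 → 2 decimal places, 8.4 → 1 decimal place, 4.70 → 2 decimal places; limit is 1.
Rounded to 1 decimal place: 29.3 mol.

29.3 mol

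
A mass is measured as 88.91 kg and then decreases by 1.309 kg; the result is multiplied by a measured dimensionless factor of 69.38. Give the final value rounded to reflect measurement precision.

88.91 kg − 1.309 kg = 87.601 kg; the difference is limited to 2 decimal places (4 s.f.).
Carrying full precision, 87.601 × 69.38 = 6077.75738 kg; 69.38 has 4 s.f., so the result keeps min(4, 4) = 4 s.f.
Rounded to 4 significant figures: 6078 kg.

6078 kg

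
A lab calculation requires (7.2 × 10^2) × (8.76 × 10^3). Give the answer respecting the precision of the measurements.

6.3 × 10^6

(7.2 × 10^2) × (8.76 × 10^3) = 6307200
Multiplication/division keeps the fewest significant figures: 7.2 × 10^2 → 2 s.f., 8.76 × 10^3 → 3 s.f.; limit is 2.
Rounded to 2 significant figures: 6.3 × 10^6.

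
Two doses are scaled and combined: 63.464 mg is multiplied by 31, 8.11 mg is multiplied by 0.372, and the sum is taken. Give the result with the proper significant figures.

2.0 × 10³ mg

63.464 × 31 = 1967.384 → 2.0 × 10³ mg (2 s.f., last digit at the 10^2 place).
8.11 × 0.372 = 3.01692 → 3.02 mg (3 s.f., last digit at the 10^-2 place).
Sum: 1970.40092 mg; keep the coarser place, 10^2.
Result: 2.0 × 10³ mg.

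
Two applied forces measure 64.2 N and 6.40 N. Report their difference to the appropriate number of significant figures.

64.2 N − 6.40 N = 57.80 N.
Addition/subtraction keeps the fewest decimal places: 64.2 → 1 decimal place, 6.40 → 2 decimal places; limit is 1.
Rounded to 1 decimal place: 57.8 N.

57.8 N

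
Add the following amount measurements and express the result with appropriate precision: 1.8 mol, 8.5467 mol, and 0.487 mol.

1.8 mol + 8.5467 mol + 0.487 mol = 10.8337 mol.
Addition/subtraction keeps the fewest decimal places: 1.8 → 1 decimal place, 8.5467 → 4 decimal places, 0.487 → 3 decimal places; limit is 1.
Rounded to 1 decimal place: 10.8 mol.

10.8 mol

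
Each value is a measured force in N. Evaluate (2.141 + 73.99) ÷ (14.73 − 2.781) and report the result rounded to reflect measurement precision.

6.371

2.141 + 73.99 = 76.131, limited to 2 d.p. → 4 s.f.; 14.73 − 2.781 = 11.949, limited to 2 d.p. → 4 s.f.
Carrying full precision, 76.131 ÷ 11.949 = 6.37132814461…; keep min(4, 4) = 4 s.f.
Rounded to 4 significant figures: 6.371.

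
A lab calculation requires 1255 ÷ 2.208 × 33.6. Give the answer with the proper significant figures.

1.91 × 10⁴

1255 ÷ 2.208 × 33.6 = 19097.826087…
Multiplication/division keeps the fewest significant figures: 1255 → 4 s.f., 2.208 → 4 s.f., 33.6 → 3 s.f.; limit is 3.
Rounded to 3 significant figures: 1.91 × 10⁴.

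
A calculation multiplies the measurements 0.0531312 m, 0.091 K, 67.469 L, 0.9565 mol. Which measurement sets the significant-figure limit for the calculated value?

0.091 K

0.0531312 m → 6 s.f.; 0.091 K → 2 s.f.; 67.469 L → 5 s.f.; 0.9565 mol → 4 s.f.
The fewest is 2 significant figures, from 0.091 K.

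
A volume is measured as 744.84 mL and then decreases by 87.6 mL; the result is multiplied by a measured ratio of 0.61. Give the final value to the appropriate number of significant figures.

4.0 × 10² mL

744.84 mL − 87.6 mL = 657.24 mL; the difference is limited to 1 decimal place (4 s.f.).
Carrying full precision, 657.24 × 0.61 = 400.9164 mL; 0.61 has 2 s.f., so the result keeps min(4, 2) = 2 s.f.
Rounded to 2 significant figures: 4.0 × 10² mL.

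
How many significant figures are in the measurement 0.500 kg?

3

0.500: leading zeros are not significant; trailing zeros after a decimal point are significant.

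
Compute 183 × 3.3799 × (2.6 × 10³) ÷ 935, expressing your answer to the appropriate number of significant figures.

183 × 3.3799 × (2.6 × 10³) ÷ 935 = 1719.95339037…
Multiplication/division keeps the fewest significant figures: 183 → 3 s.f., 3.3799 → 5 s.f., 2.6 × 10³ → 2 s.f., 935 → 3 s.f.; limit is 2.
Rounded to 2 significant figures: 1.7 × 10³.

1.7 × 10³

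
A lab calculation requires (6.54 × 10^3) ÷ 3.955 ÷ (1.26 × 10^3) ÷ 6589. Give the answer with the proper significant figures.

(6.54 × 10^3) ÷ 3.955 ÷ (1.26 × 10^3) ÷ 6589 = 0.000199177926912…
Multiplication/division keeps the fewest significant figures: 6.54 × 10^3 → 3 s.f., 3.955 → 4 s.f., 1.26 × 10^3 → 3 s.f., 6589 → 4 s.f.; limit is 3.
Rounded to 3 significant figures: 1.99 × 10^-4.

1.99 × 10^-4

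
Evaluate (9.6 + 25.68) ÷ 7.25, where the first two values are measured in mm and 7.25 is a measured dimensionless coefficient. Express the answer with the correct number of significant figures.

4.87 mm

9.6 mm + 25.68 mm = 35.28 mm; the sum is limited to 1 decimal place (3 s.f.).
Carrying full precision, 35.28 ÷ 7.25 = 4.86620689655… mm; 7.25 has 3 s.f., so the result keeps min(3, 3) = 3 s.f.
Rounded to 3 significant figures: 4.87 mm.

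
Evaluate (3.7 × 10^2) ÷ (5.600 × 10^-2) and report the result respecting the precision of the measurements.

6.6 × 10^3

(3.7 × 10^2) ÷ (5.600 × 10^-2) = 6607.14285714…
Multiplication/division keeps the fewest significant figures: 3.7 × 10^2 → 2 s.f., 5.600 × 10^-2 → 4 s.f.; limit is 2.
Rounded to 2 significant figures: 6.6 × 10^3.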